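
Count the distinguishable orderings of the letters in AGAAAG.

Letters (A:4, G:2). Total letters: 6.
Permutations = 6!/(4! x 2!).

Final answer: 15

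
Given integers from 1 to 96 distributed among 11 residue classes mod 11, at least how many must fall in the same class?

By pigeonhole with 96 objects and 11 categories: ceiling(96/11).

Final answer: 9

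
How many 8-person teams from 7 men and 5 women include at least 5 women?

Sum over valid woman counts:
C(5,5)C(7,3).

Final answer: 35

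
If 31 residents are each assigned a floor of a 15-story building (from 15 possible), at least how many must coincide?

There are 15 possible values for floor of a 15-story building. With 31 residents and 15 categories, by pigeonhole: ceiling(31/15).

Final answer: 3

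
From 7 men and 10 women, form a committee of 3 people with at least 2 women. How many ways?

Sum over valid woman counts:
C(10,2)C(7,1) = 315
C(10,3)C(7,0) = 120
Total: 315 + 120.

Final answer: 435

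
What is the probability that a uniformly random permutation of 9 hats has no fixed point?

Derangements satisfy D(n) = (n-1)(D(n-1) + D(n-2)), starting from D(0)=1, D(1)=0.
Building up: D(2)=1, D(3)=2, D(4)=9, D(5)=44, D(6)=265, D(7)=1854, D(8)=14833, D(9)=133496.
Total arrangements: 9! = 362880.
Probability = D(9)/9! = 16687/45360.

Final answer: D(9)/9! = 133496/362880 = 0.367879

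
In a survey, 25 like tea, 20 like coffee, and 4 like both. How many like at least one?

|A union B| = |A| + |B| - |A intersect B| = 25 + 20 - 4.

Final answer: 41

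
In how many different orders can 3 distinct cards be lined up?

The number of ways to arrange 3 distinct objects is 3!.

Final answer: 3! = 6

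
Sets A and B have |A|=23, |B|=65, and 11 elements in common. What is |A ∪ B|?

|A union B| = |A| + |B| - |A intersect B| = 23 + 65 - 11.

Final answer: 77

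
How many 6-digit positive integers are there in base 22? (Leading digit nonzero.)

In base 22, the leading digit has 21 choices (1..21); each of the remaining 5 digits has 22 choices.
Total: 21 x 22^5.

Final answer: 108226272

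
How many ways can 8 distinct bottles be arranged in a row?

The number of ways to arrange 8 distinct objects is 8!.

Final answer: 8! = 40320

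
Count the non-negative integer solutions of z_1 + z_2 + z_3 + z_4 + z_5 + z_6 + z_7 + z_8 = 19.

Stars and bars with 19 stars and 7 bars:
C(19+8-1, 8-1) = C(26,7).

Final answer: C(26,7) = 657800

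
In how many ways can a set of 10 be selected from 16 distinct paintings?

C(16,10) = 16!/(10! x 6!).

Final answer: \binom{16}{10} = 8008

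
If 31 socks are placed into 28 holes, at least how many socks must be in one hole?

By the pigeonhole principle: ceiling(31/28).

Final answer: 2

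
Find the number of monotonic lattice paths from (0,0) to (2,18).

Each path has 2 right steps and 18 up steps in some order (20 steps total).
Choose which 18 of the 20 steps are up: C(20,18).

Final answer: C(20,18) = 190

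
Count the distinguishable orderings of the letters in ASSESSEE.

Letters (A:1, E:3, S:4). Total letters: 8.
Permutations = 8!/(4! x 3!).

Final answer: 280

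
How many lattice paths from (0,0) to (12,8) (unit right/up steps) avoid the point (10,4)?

Total paths to (12,8): C(20,8) = 125970.
Paths through (10,4): C(14,4) x C(6,4) = 15015.
Avoiding (10,4): 125970 - 15015.

Final answer: 110955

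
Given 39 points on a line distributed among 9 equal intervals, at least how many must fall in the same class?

By pigeonhole with 39 objects and 9 categories: ceiling(39/9).

Final answer: 5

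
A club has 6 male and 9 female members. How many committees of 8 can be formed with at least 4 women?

Sum over valid woman counts:
C(9,4)C(6,4) = 1890
C(9,5)C(6,3) = 2520
C(9,6)C(6,2) = 1260
C(9,7)C(6,1) = 216
C(9,8)C(6,0) = 9
Total: 1890 + 2520 + 1260 + 216 + 9.

Final answer: 5895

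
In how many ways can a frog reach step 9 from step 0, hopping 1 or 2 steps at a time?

Let f(n) be the number of climbs. Removing the last move (1 or 2 steps) gives f(n) = f(n-1) + f(n-2); base cases f(1)=1, f(2)=2.
Iterating the recurrence: f(1)=1, f(2)=2, f(3)=3, f(4)=5, f(5)=8, f(6)=13, f(7)=21, f(8)=34, f(9)=55.

Final answer: 55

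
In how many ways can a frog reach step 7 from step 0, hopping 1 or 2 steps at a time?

Let f(n) be the number of climbs. Removing the last move (1 or 2 steps) gives f(n) = f(n-1) + f(n-2); base cases f(1)=1, f(2)=2.
Iterating the recurrence: f(1)=1, f(2)=2, f(3)=3, f(4)=5, f(5)=8, f(6)=13, f(7)=21.

Final answer: 21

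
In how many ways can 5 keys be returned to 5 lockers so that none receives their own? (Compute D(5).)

D(n) = (n-1)(D(n-1) + D(n-2)), D(0)=1, D(1)=0.
D(2) = 1 x (0 + 1) = 1
D(3) = 2 x (1 + 0) = 2
D(4) = 3 x (2 + 1) = 9
D(5) = 4 x (D(4) + D(3)) = 4 x (9 + 2)

Final answer: D(5) = 44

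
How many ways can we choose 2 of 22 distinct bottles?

C(22,2) = 22!/(2! x (22-2)!).

Final answer: C(22,2) = 231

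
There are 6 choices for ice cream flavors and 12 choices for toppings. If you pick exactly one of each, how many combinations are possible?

By the multiplication principle: 6 x 12.

Final answer: 72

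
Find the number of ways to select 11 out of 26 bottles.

C(26,11) = 26!/(11! x 15!).

Final answer: \binom{26}{11} = 7726160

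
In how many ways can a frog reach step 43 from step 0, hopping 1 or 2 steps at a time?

Let f(n) be the number of climbs. Removing the last move (1 or 2 steps) gives f(n) = f(n-1) + f(n-2); base cases f(1)=1, f(2)=2.
Computing successive values: f(1)=1, f(2)=2, f(3)=3, f(4)=5, f(5)=8, f(6)=13, f(7)=21, f(8)=34, f(9)=55, f(10)=89, f(11)=144, f(12)=233, f(13)=377, f(14)=610, f(15)=987, f(16)=1597, f(17)=2584, f(18)=4181, f(19)=6765, f(20)=10946, f(21)=17711, f(22)=28657, f(23)=46368, f(24)=75025, f(25)=121393, f(26)=196418, f(27)=317811, f(28)=514229, f(29)=832040, f(30)=1346269, f(31)=2178309, f(32)=3524578, f(33)=5702887, f(34)=9227465, f(35)=14930352, f(36)=24157817, f(37)=39088169, f(38)=63245986, f(39)=102334155, f(40)=165580141, f(41)=267914296, f(42)=433494437, f(43)=701408733.

Final answer: 701408733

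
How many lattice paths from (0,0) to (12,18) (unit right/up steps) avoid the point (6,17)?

Total paths to (12,18): C(30,18) = 86493225.
Paths through (6,17): C(23,17) x C(7,1) = 706629.
Avoiding (6,17): 86493225 - 706629.

Final answer: 85786596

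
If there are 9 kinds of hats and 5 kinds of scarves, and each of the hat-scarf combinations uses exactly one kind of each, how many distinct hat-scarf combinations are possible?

By the multiplication principle: 9 x 5.

Final answer: 45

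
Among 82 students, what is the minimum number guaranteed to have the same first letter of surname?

There are 26 possible values for first letter of surname. With 82 students and 26 categories, by pigeonhole: ceiling(82/26).

Final answer: 4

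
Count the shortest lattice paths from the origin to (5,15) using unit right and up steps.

Each path has 5 right steps and 15 up steps in some order (20 steps total).
Choose which 15 of the 20 steps are up: C(20,15).

Final answer: C(20,15) = 15504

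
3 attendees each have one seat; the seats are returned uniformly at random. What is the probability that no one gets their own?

D(n) = (n-1)(D(n-1) + D(n-2)), D(0)=1, D(1)=0.
Building up: D(2)=1, D(3)=2.
Total arrangements: 3! = 6.
Probability = D(3)/3! = 1/3.

Final answer: D(3)/3! = 2/6 = 0.333333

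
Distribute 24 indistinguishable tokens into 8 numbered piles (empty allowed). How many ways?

Stars and bars: C(n+k-1, k-1) = C(31,7).

Final answer: C(31,7) = 2629575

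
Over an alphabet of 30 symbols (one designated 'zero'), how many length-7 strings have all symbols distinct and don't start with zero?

The leading digit has 29 choices (anything but zero); the next has 29 (anything but the first), then 28, and so on, one fewer each time.
Total: 29 x 29 x 28 x 27 x 26 x 25 x 24.

Final answer: 9918417600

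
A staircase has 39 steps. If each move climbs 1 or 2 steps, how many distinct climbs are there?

Let f(n) be the number of climbs. Removing the last move (1 or 2 steps) gives f(n) = f(n-1) + f(n-2); base cases f(1)=1, f(2)=2.
Computing successive values: f(1)=1, f(2)=2, f(3)=3, f(4)=5, f(5)=8, f(6)=13, f(7)=21, f(8)=34, f(9)=55, f(10)=89, f(11)=144, f(12)=233, f(13)=377, f(14)=610, f(15)=987, f(16)=1597, f(17)=2584, f(18)=4181, f(19)=6765, f(20)=10946, f(21)=17711, f(22)=28657, f(23)=46368, f(24)=75025, f(25)=121393, f(26)=196418, f(27)=317811, f(28)=514229, f(29)=832040, f(30)=1346269, f(31)=2178309, f(32)=3524578, f(33)=5702887, f(34)=9227465, f(35)=14930352, f(36)=24157817, f(37)=39088169, f(38)=63245986, f(39)=102334155.

Final answer: 102334155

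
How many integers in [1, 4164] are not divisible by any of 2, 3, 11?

|div by 2|=2082, |div by 3|=1388, |div by 11|=378.
|div by 2&3|=694, |div by 2&11|=189, |div by 3&11|=126, |div by all|=63.
By inclusion-exclusion, divisible by at least one: 2082+1388+378-694-189-126+63 = 2902.
Not divisible by any: 4164 - 2902.

Final answer: 1262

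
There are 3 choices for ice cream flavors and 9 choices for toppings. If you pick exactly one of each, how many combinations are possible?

By the multiplication principle: 3 x 9.

Final answer: 27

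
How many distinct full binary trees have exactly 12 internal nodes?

This is a standard Catalan-number count: the answer is C_n. Here n = 12.
C_n = (2n)!/(n!(n+1)!), so C_{12} = 24!/(12! x 13!) = C(24,12)/13 = 2704156/13.

Final answer: C_{12} = 208012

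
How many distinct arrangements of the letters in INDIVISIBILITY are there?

Letters (B:1, D:1, I:6, L:1, N:1, S:1, T:1, V:1, Y:1). Total letters: 14.
Permutations = 14!/(6!).

Final answer: 121080960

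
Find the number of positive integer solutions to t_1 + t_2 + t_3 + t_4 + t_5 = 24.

Substitute t'_i = t_i - 1 (so t'_i >= 0). Then sum t'_i = 24 - 5 = 19.
Stars and bars: C(19+5-1, 5-1) = C(23,4).

Final answer: C(23,4) = 8855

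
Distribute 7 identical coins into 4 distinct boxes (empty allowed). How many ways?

Stars and bars: C(n+k-1, k-1) = C(10,3).

Final answer: C(10,3) = 120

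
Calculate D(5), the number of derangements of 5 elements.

Derangements satisfy D(n) = (n-1)(D(n-1) + D(n-2)), starting from D(0)=1, D(1)=0.
D(2) = 1 x (0 + 1) = 1
D(3) = 2 x (1 + 0) = 2
D(4) = 3 x (2 + 1) = 9
D(5) = 4 x (D(4) + D(3)) = 4 x (9 + 2)

Final answer: D(5) = 44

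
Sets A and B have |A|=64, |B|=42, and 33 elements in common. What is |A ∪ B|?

|A union B| = |A| + |B| - |A intersect B| = 64 + 42 - 33.

Final answer: 73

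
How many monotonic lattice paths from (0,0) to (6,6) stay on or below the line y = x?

Total monotonic paths to (6,6): C(12,6) = 924.
Reflecting each bad path at its first crossing gives a bijection with paths to (5,7): C(12,7) = 792.
Valid Dyck paths: 924 - 792.
(These counts are the Catalan numbers.)

Final answer: C_{6} = 132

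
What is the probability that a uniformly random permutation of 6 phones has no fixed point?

D(n) = (n-1)(D(n-1) + D(n-2)), D(0)=1, D(1)=0.
Building up: D(2)=1, D(3)=2, D(4)=9, D(5)=44, D(6)=265.
Total arrangements: 6! = 720.
Probability = D(6)/6! = 53/144.

Final answer: D(6)/6! = 265/720 = 0.368056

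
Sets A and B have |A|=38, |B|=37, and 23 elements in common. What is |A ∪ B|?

|A union B| = |A| + |B| - |A intersect B| = 38 + 37 - 23.

Final answer: 52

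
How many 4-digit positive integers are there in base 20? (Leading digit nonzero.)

These are the integers in [20^3, 20^4), so the count is 20^4 - 20^3 = 19 x 20^3.

Final answer: 152000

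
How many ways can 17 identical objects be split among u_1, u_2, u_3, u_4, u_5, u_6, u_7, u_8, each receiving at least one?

Substitute u'_i = u_i - 1 (so u'_i >= 0). Then sum u'_i = 17 - 8 = 9.
Stars and bars: C(9+8-1, 8-1) = C(16,7).

Final answer: C(16,7) = 11440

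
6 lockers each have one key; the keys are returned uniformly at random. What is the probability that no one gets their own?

Derangements satisfy D(n) = (n-1)(D(n-1) + D(n-2)), starting from D(0)=1, D(1)=0.
Building up: D(2)=1, D(3)=2, D(4)=9, D(5)=44, D(6)=265.
Total arrangements: 6! = 720.
Probability = D(6)/6! = 53/144.

Final answer: D(6)/6! = 265/720 = 0.368056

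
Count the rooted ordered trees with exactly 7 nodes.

This is a standard Catalan-number count: the answer is C_n. Here n = 7 - 1 = 6.
C_n = C(2n,n) - C(2n,n+1), so C_{6} = C(12,6) - C(12,7) = 924 - 792.

Final answer: C_{6} = 132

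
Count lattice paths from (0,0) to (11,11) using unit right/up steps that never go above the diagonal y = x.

Total monotonic paths to (11,11): C(22,11) = 705432.
By the reflection principle, paths that go above the diagonal number C(22,12) = 646646.
Valid Dyck paths: 705432 - 646646.
(These counts are the Catalan numbers.)

Final answer: C_{11} = 58786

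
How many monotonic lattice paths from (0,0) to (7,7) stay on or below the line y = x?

Total monotonic paths to (7,7): C(14,7) = 3432.
By the reflection principle, paths that go above the diagonal number C(14,8) = 3003.
Valid Dyck paths: 3432 - 3003.
(This is the Catalan number C_{7}.)

Final answer: C_{7} = 429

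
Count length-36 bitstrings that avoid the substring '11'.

A valid string ends in 0 (append to any length-(n-1) valid string) or in 01 (append to any length-(n-2) valid string), so a(n) = a(n-1) + a(n-2) with a(1)=2, a(2)=3.
Building up term by term: a(1)=2, a(2)=3, a(3)=5, a(4)=8, a(5)=13, a(6)=21, a(7)=34, a(8)=55, a(9)=89, a(10)=144, a(11)=233, a(12)=377, a(13)=610, a(14)=987, a(15)=1597, a(16)=2584, a(17)=4181, a(18)=6765, a(19)=10946, a(20)=17711, a(21)=28657, a(22)=46368, a(23)=75025, a(24)=121393, a(25)=196418, a(26)=317811, a(27)=514229, a(28)=832040, a(29)=1346269, a(30)=2178309, a(31)=3524578, a(32)=5702887, a(33)=9227465, a(34)=14930352, a(35)=24157817, a(36)=39088169.

Final answer: 39088169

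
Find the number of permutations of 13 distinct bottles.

The number of ways to arrange 13 distinct objects is 13!.

Final answer: 13! = 6227020800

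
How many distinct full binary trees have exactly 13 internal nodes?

The structures are counted by the Catalan number C_n. Here n = 13.
C_n = C(2n,n)/(n+1), so C_{13} = C(26,13)/14 = 10400600/14.

Final answer: C_{13} = 742900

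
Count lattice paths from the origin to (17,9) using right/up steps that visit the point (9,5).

Paths (0,0)->(9,5): C(14,5) = 2002.
Paths (9,5)->(17,9): C(12,4) = 495.
By multiplication principle: 2002 x 495.

Final answer: 990990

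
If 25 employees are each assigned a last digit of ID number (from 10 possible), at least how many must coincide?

There are 10 possible values for last digit of ID number. With 25 employees and 10 categories, by pigeonhole: ceiling(25/10).

Final answer: 3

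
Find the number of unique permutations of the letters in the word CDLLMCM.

Letters (C:2, D:1, L:2, M:2). Total letters: 7.
Permutations = 7!/(2! x 2! x 2!).

Final answer: 630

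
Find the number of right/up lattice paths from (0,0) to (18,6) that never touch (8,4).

Total paths to (18,6): C(24,6) = 134596.
Paths through (8,4): C(12,4) x C(12,2) = 32670.
Avoiding (8,4): 134596 - 32670.

Final answer: 101926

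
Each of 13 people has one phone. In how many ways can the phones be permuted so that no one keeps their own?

D(n) = (n-1)(D(n-1) + D(n-2)), D(0)=1, D(1)=0.
D(2) = 1 x (0 + 1) = 1
D(3) = 2 x (1 + 0) = 2
D(4) = 3 x (2 + 1) = 9
D(5) = 4 x (9 + 2) = 44
D(6) = 5 x (44 + 9) = 265
D(7) = 6 x (265 + 44) = 1854
D(8) = 7 x (1854 + 265) = 14833
D(9) = 8 x (14833 + 1854) = 133496
D(10) = 9 x (133496 + 14833) = 1334961
D(11) = 10 x (1334961 + 133496) = 14684570
D(12) = 11 x (14684570 + 1334961) = 176214841
D(13) = 12 x (D(12) + D(11)) = 12 x (176214841 + 14684570)

Final answer: D(13) = 2290792932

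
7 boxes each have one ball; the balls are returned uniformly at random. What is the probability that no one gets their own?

D(n) = (n-1)(D(n-1) + D(n-2)), D(0)=1, D(1)=0.
Building up: D(2)=1, D(3)=2, D(4)=9, D(5)=44, D(6)=265, D(7)=1854.
Total arrangements: 7! = 5040.
Probability = D(7)/7! = 103/280.

Final answer: D(7)/7! = 1854/5040 = 0.367857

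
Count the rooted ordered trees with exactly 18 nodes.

The structures are counted by the Catalan number C_n. Here n = 18 - 1 = 17.
C_n = C(2n,n) - C(2n,n+1), so C_{17} = C(34,17) - C(34,18) = 2333606220 - 2203961430.

Final answer: C_{17} = 129644790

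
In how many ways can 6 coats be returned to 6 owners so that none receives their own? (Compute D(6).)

Use the recurrence D(n) = (n-1)(D(n-1) + D(n-2)) with D(0)=1, D(1)=0.
D(2) = 1 x (0 + 1) = 1
D(3) = 2 x (1 + 0) = 2
D(4) = 3 x (2 + 1) = 9
D(5) = 4 x (9 + 2) = 44
D(6) = 5 x (D(5) + D(4)) = 5 x (44 + 9)

Final answer: D(6) = 265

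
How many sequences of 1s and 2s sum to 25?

Let f(n) be the number of climbs. Removing the last move (1 or 2 steps) gives f(n) = f(n-1) + f(n-2); base cases f(1)=1, f(2)=2.
Iterating the recurrence: f(1)=1, f(2)=2, f(3)=3, f(4)=5, f(5)=8, f(6)=13, f(7)=21, f(8)=34, f(9)=55, f(10)=89, f(11)=144, f(12)=233, f(13)=377, f(14)=610, f(15)=987, f(16)=1597, f(17)=2584, f(18)=4181, f(19)=6765, f(20)=10946, f(21)=17711, f(22)=28657, f(23)=46368, f(24)=75025, f(25)=121393.

Final answer: 121393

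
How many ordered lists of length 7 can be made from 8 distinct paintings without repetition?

P(8,7) = 8!/(8-7)! = 8!/1!.

Final answer: P(8,7) = 40320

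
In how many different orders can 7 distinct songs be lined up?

The number of ways to arrange 7 distinct objects is 7!.

Final answer: 7! = 5040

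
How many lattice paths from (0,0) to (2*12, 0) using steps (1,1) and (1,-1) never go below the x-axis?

Total monotonic paths to (12,12): C(24,12) = 2704156.
Paths that cross above y=x (reflection bijection): C(24,13) = 2496144.
Valid Dyck paths: 2704156 - 2496144.
(These counts are the Catalan numbers.)

Final answer: C_{12} = 208012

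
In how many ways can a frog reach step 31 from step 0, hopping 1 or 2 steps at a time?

Let f(n) be the number of climbs. Removing the last move (1 or 2 steps) gives f(n) = f(n-1) + f(n-2); base cases f(1)=1, f(2)=2.
Iterating the recurrence: f(1)=1, f(2)=2, f(3)=3, f(4)=5, f(5)=8, f(6)=13, f(7)=21, f(8)=34, f(9)=55, f(10)=89, f(11)=144, f(12)=233, f(13)=377, f(14)=610, f(15)=987, f(16)=1597, f(17)=2584, f(18)=4181, f(19)=6765, f(20)=10946, f(21)=17711, f(22)=28657, f(23)=46368, f(24)=75025, f(25)=121393, f(26)=196418, f(27)=317811, f(28)=514229, f(29)=832040, f(30)=1346269, f(31)=2178309.

Final answer: 2178309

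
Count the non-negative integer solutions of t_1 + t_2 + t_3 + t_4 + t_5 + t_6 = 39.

Stars and bars with 39 stars and 5 bars:
C(39+6-1, 6-1) = C(44,5).

Final answer: C(44,5) = 1086008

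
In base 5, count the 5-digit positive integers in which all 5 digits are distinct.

First digit: 4 (nonzero). Second: 4 (not first). Third: 3, etc.
Total: 4 x 4 x 3 x 2 x 1.

Final answer: 96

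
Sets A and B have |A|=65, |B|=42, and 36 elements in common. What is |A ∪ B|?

|A union B| = |A| + |B| - |A intersect B| = 65 + 42 - 36.

Final answer: 71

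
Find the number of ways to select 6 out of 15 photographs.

C(15,6) = 15!/(6! x (15-6)!).

Final answer: C(15,6) = 5005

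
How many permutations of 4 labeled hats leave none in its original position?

Use the recurrence D(n) = (n-1)(D(n-1) + D(n-2)) with D(0)=1, D(1)=0.
D(2) = 1 x (0 + 1) = 1
D(3) = 2 x (1 + 0) = 2
D(4) = 3 x (D(3) + D(2)) = 3 x (2 + 1)

Final answer: D(4) = 9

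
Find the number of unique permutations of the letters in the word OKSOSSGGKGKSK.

Letters (G:3, K:4, O:2, S:4). Total letters: 13.
Permutations = 13!/(4! x 4! x 3! x 2!).

Final answer: 900900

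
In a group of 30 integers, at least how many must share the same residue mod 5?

There are 5 possible values for residue mod 5. With 30 integers and 5 categories, by pigeonhole: ceiling(30/5).

Final answer: 6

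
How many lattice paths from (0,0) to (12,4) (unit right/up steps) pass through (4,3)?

Paths (0,0)->(4,3): C(7,3) = 35.
Paths (4,3)->(12,4): C(9,1) = 9.
By multiplication principle: 35 x 9.

Final answer: 315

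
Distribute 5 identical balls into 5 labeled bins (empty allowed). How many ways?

Stars and bars: C(n+k-1, k-1) = C(9,4).

Final answer: C(9,4) = 126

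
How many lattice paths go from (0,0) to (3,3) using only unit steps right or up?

Each path has 3 right steps and 3 up steps in some order (6 steps total).
Choose which 3 of the 6 steps are up: C(6,3).

Final answer: C(6,3) = 20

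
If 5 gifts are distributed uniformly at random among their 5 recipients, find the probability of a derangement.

Use the recurrence D(n) = (n-1)(D(n-1) + D(n-2)) with D(0)=1, D(1)=0.
Building up: D(2)=1, D(3)=2, D(4)=9, D(5)=44.
Total arrangements: 5! = 120.
Probability = D(5)/5! = 11/30.

Final answer: D(5)/5! = 44/120 = 0.366667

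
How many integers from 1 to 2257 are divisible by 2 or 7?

Multiples of 2: 1128. Multiples of 7: 322. Of both (lcm=14): 161.
By inclusion-exclusion: 1128 + 322 - 161.

Final answer: 1289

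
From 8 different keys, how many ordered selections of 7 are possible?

P(8,7) = 8!/(8-7)! = 8!/1!.

Final answer: P(8,7) = 40320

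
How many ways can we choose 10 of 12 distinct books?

C(12,10) = 12!/(10! x 2!).

Final answer: \binom{12}{10} = 66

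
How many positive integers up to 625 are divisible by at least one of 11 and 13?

Multiples of 11: 56. Multiples of 13: 48. Of both (lcm=143): 4.
By inclusion-exclusion: 56 + 48 - 4.

Final answer: 100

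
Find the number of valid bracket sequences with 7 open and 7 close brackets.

This is counted by the nth Catalan number C_n. Here n = 7 (pairs).
Using C_0 = 1 and C_(k+1) = C_k x 2(2k+1)/(k+2), build up term by term: C_1=1, C_2=2, C_3=5, C_4=14, C_5=42, C_6=132, C_7=429.

Final answer: C_{7} = 429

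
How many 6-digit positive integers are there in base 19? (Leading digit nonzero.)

These are the integers in [19^5, 19^6), so the count is 19^6 - 19^5 = 18 x 19^5.

Final answer: 44569782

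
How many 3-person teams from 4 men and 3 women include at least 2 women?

Sum over valid woman counts:
C(3,2)C(4,1) = 12
C(3,3)C(4,0) = 1
Total: 12 + 1.

Final answer: 13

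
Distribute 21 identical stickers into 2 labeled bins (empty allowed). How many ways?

Stars and bars: C(n+k-1, k-1) = C(22,1).

Final answer: C(22,1) = 22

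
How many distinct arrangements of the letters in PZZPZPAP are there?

Letters (A:1, P:4, Z:3). Total letters: 8.
Permutations = 8!/(4! x 3!).

Final answer: 280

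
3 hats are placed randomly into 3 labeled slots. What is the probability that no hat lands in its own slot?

Derangements satisfy D(n) = (n-1)(D(n-1) + D(n-2)), starting from D(0)=1, D(1)=0.
Building up: D(2)=1, D(3)=2.
Total arrangements: 3! = 6.
Probability = D(3)/3! = 1/3.

Final answer: D(3)/3! = 2/6 = 0.333333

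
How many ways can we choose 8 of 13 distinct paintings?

C(13,8) = 13!/(8! x (13-8)!).

Final answer: C(13,8) = 1287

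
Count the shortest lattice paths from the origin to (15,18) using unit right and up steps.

Each path has 15 right steps and 18 up steps in some order (33 steps total).
Choose which 18 of the 33 steps are up: C(33,18).

Final answer: C(33,18) = 1037158320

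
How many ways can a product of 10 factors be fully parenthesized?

This is counted by the nth Catalan number C_n. Here n = 10 - 1 = 9.
C_n = C(2n,n) - C(2n,n+1), so C_{9} = C(18,9) - C(18,10) = 48620 - 43758.

Final answer: C_{9} = 4862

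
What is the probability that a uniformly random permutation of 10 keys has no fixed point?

Use the recurrence D(n) = (n-1)(D(n-1) + D(n-2)) with D(0)=1, D(1)=0.
Building up: D(2)=1, D(3)=2, D(4)=9, D(5)=44, D(6)=265, D(7)=1854, D(8)=14833, D(9)=133496, D(10)=1334961.
Total arrangements: 10! = 3628800.
Probability = D(10)/10! = 16481/44800.

Final answer: D(10)/10! = 1334961/3628800 = 0.367879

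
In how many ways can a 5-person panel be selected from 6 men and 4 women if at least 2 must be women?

Sum over valid woman counts:
C(4,2)C(6,3) = 120
C(4,3)C(6,2) = 60
C(4,4)C(6,1) = 6
Total: 120 + 60 + 6.

Final answer: 186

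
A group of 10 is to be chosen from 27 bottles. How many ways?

C(27,10) = 27!/(10! x 17!).

Final answer: \binom{27}{10} = 8436285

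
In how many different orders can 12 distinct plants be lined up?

The number of ways to arrange 12 distinct objects is 12!.

Final answer: 12! = 479001600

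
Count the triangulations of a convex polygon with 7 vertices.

This is counted by the nth Catalan number C_n. Here n = 7 - 2 = 5.
C_n = (2n)!/(n!(n+1)!), so C_{5} = 10!/(5! x 6!) = C(10,5)/6 = 252/6.

Final answer: C_{5} = 42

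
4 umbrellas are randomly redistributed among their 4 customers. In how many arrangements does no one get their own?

Use the recurrence D(n) = (n-1)(D(n-1) + D(n-2)) with D(0)=1, D(1)=0.
D(2) = 1 x (0 + 1) = 1
D(3) = 2 x (1 + 0) = 2
D(4) = 3 x (D(3) + D(2)) = 3 x (2 + 1)

Final answer: D(4) = 9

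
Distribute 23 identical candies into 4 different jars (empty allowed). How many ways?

Stars and bars: C(n+k-1, k-1) = C(26,3).

Final answer: C(26,3) = 2600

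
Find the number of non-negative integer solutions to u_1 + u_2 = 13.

Stars and bars with 13 stars and 1 bars:
C(13+2-1, 2-1) = C(14,1).

Final answer: C(14,1) = 14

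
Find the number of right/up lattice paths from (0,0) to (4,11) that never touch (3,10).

Total paths to (4,11): C(15,11) = 1365.
Paths through (3,10): C(13,10) x C(2,1) = 572.
Avoiding (3,10): 1365 - 572.

Final answer: 793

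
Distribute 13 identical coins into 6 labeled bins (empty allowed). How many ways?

Stars and bars: C(n+k-1, k-1) = C(18,5).

Final answer: C(18,5) = 8568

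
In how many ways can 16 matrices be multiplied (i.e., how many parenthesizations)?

The structures are counted by the Catalan number C_n. Here n = 16 - 1 = 15.
C_n = C(2n,n) - C(2n,n+1), so C_{15} = C(30,15) - C(30,16) = 155117520 - 145422675.

Final answer: C_{15} = 9694845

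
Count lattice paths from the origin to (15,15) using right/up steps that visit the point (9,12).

Paths (0,0)->(9,12): C(21,12) = 293930.
Paths (9,12)->(15,15): C(9,3) = 84.
By multiplication principle: 293930 x 84.

Final answer: 24690120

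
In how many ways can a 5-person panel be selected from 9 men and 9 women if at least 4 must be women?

Sum over valid woman counts:
C(9,4)C(9,1) = 1134
C(9,5)C(9,0) = 126
Total: 1134 + 126.

Final answer: 1260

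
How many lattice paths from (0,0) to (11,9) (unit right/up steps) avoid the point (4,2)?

Total paths to (11,9): C(20,9) = 167960.
Paths through (4,2): C(6,2) x C(14,7) = 51480.
Avoiding (4,2): 167960 - 51480.

Final answer: 116480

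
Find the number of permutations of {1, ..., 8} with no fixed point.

Derangements satisfy D(n) = (n-1)(D(n-1) + D(n-2)), starting from D(0)=1, D(1)=0.
D(2) = 1 x (0 + 1) = 1
D(3) = 2 x (1 + 0) = 2
D(4) = 3 x (2 + 1) = 9
D(5) = 4 x (9 + 2) = 44
D(6) = 5 x (44 + 9) = 265
D(7) = 6 x (265 + 44) = 1854
D(8) = 7 x (D(7) + D(6)) = 7 x (1854 + 265)

Final answer: D(8) = 14833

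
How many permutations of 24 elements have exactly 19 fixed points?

Choose which 19 elements are fixed: C(24,19) = 42504.
Derange the remaining 5 using D(j) = (j-1)(D(j-1) + D(j-2)), D(0)=1, D(1)=0: D(2)=1, D(3)=2, D(4)=9, D(5)=44.
Total: 42504 x 44.

Final answer: C(24,19) D(5) = 1870176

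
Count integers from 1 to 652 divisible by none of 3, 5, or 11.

|div by 3|=217, |div by 5|=130, |div by 11|=59.
|div by 3&5|=43, |div by 3&11|=19, |div by 5&11|=11, |div by all|=3.
By inclusion-exclusion, divisible by at least one: 217+130+59-43-19-11+3 = 336.
Not divisible by any: 652 - 336.

Final answer: 316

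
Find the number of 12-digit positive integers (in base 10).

These are the integers in [10^11, 10^12), so the count is 10^12 - 10^11 = 9 x 10^11.

Final answer: 900000000000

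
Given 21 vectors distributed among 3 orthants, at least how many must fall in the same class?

By pigeonhole with 21 objects and 3 categories: ceiling(21/3).

Final answer: 7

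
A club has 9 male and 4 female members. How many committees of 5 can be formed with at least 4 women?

Sum over valid woman counts:
C(4,4)C(9,1).

Final answer: 9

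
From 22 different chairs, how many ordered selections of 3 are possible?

P(22,3) = 22!/(22-3)! = 22!/19!.

Final answer: P(22,3) = 9240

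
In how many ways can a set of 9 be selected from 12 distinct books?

C(12,9) = 12!/(9! x 3!).

Final answer: \binom{12}{9} = 220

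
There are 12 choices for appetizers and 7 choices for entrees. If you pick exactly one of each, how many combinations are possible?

By the multiplication principle: 12 x 7.

Final answer: 84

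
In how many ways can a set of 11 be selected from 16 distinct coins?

C(16,11) = 16!/(11! x 5!).

Final answer: \binom{16}{11} = 4368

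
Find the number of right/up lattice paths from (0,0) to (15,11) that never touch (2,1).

Total paths to (15,11): C(26,11) = 7726160.
Paths through (2,1): C(3,1) x C(23,10) = 3432198.
Avoiding (2,1): 7726160 - 3432198.

Final answer: 4293962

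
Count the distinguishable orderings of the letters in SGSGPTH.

Letters (G:2, H:1, P:1, S:2, T:1). Total letters: 7.
Permutations = 7!/(2! x 2!).

Final answer: 1260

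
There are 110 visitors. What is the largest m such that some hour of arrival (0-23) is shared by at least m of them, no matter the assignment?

There are 24 possible values for hour of arrival (0-23). With 110 visitors and 24 categories, by pigeonhole: ceiling(110/24).

Final answer: 5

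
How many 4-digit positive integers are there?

First digit: 9 choices (1-9). Each of the remaining 3 digits: 10 choices.
Total: 9 x 10^3.

Final answer: 9000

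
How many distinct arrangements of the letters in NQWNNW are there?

Letters (N:3, Q:1, W:2). Total letters: 6.
Permutations = 6!/(3! x 2!).

Final answer: 60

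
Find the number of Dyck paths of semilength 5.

Total monotonic paths to (5,5): C(10,5) = 252.
Paths that cross above y=x (reflection bijection): C(10,6) = 210.
Valid Dyck paths: 252 - 210.
(Check: C(10,5) - C(10,6) = C(10,5)/6, the Catalan number C_{5}.)

Final answer: C_{5} = 42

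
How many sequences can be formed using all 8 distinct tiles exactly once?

The number of ways to arrange 8 distinct objects is 8!.

Final answer: 8! = 40320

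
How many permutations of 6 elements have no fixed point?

D(n) = (n-1)(D(n-1) + D(n-2)), D(0)=1, D(1)=0.
D(2) = 1 x (0 + 1) = 1
D(3) = 2 x (1 + 0) = 2
D(4) = 3 x (2 + 1) = 9
D(5) = 4 x (9 + 2) = 44
D(6) = 5 x (D(5) + D(4)) = 5 x (44 + 9)

Final answer: D(6) = 265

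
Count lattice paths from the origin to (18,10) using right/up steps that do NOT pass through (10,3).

Total paths to (18,10): C(28,10) = 13123110.
Paths through (10,3): C(13,3) x C(15,7) = 1840410.
Avoiding (10,3): 13123110 - 1840410.

Final answer: 11282700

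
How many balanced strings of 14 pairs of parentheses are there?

This is counted by the nth Catalan number C_n. Here n = 14 (pairs).
C_n = C(2n,n)/(n+1), so C_{14} = C(28,14)/15 = 40116600/15.

Final answer: C_{14} = 2674440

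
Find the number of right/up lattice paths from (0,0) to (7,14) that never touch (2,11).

Total paths to (7,14): C(21,14) = 116280.
Paths through (2,11): C(13,11) x C(8,3) = 4368.
Avoiding (2,11): 116280 - 4368.

Final answer: 111912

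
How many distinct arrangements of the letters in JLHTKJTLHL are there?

Letters (H:2, J:2, K:1, L:3, T:2). Total letters: 10.
Permutations = 10!/(3! x 2! x 2! x 2!).

Final answer: 75600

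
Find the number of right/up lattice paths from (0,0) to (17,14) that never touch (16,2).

Total paths to (17,14): C(31,14) = 265182525.
Paths through (16,2): C(18,2) x C(13,12) = 1989.
Avoiding (16,2): 265182525 - 1989.

Final answer: 265180536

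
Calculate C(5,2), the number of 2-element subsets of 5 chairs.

C(5,2) = 5!/(2! x (5-2)!).

Final answer: C(5,2) = 10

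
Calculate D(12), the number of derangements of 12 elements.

Use the recurrence D(n) = (n-1)(D(n-1) + D(n-2)) with D(0)=1, D(1)=0.
Building up: D(2)=1, D(3)=2, D(4)=9, D(5)=44, D(6)=265, D(7)=1854, D(8)=14833, D(9)=133496, D(10)=1334961, D(11)=14684570.
D(12) = 11 x (D(11) + D(10)) = 11 x (14684570 + 1334961).

Final answer: D(12) = 176214841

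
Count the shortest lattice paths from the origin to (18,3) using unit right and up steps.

Each path has 18 right steps and 3 up steps in some order (21 steps total).
Choose which 3 of the 21 steps are up: C(21,3).

Final answer: C(21,3) = 1330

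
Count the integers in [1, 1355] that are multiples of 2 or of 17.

Multiples of 2: 677. Multiples of 17: 79. Of both (lcm=34): 39.
By inclusion-exclusion: 677 + 79 - 39.

Final answer: 717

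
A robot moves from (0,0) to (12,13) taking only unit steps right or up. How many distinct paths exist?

Each path has 12 right steps and 13 up steps in some order (25 steps total).
Choose which 13 of the 25 steps are up: C(25,13).

Final answer: C(25,13) = 5200300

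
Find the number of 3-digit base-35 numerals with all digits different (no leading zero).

The leading digit has 34 choices (anything but zero); the next has 34 (anything but the first), then 33, and so on, one fewer each time.
Total: 34 x 34 x 33.

Final answer: 38148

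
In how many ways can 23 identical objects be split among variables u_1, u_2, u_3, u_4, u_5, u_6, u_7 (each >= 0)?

Stars and bars with 23 stars and 6 bars:
C(23+7-1, 7-1) = C(29,6).

Final answer: C(29,6) = 475020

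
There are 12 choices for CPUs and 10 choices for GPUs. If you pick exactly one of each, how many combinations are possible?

By the multiplication principle: 12 x 10.

Final answer: 120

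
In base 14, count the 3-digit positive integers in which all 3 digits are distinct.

The leading digit has 13 choices (anything but zero); the next has 13 (anything but the first), then 12, and so on, one fewer each time.
Total: 13 x 13 x 12.

Final answer: 2028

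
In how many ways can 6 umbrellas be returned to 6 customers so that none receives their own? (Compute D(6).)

D(n) = (n-1)(D(n-1) + D(n-2)), D(0)=1, D(1)=0.
D(2) = 1 x (0 + 1) = 1
D(3) = 2 x (1 + 0) = 2
D(4) = 3 x (2 + 1) = 9
D(5) = 4 x (9 + 2) = 44
D(6) = 5 x (D(5) + D(4)) = 5 x (44 + 9)

Final answer: D(6) = 265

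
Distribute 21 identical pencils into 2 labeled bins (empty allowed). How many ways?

Stars and bars: C(n+k-1, k-1) = C(22,1).

Final answer: C(22,1) = 22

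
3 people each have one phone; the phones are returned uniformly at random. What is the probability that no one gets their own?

Derangements satisfy D(n) = (n-1)(D(n-1) + D(n-2)), starting from D(0)=1, D(1)=0.
Building up: D(2)=1, D(3)=2.
Total arrangements: 3! = 6.
Probability = D(3)/3! = 1/3.

Final answer: D(3)/3! = 2/6 = 0.333333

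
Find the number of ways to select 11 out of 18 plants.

C(18,11) = 18!/(11! x 7!).

Final answer: \binom{18}{11} = 31824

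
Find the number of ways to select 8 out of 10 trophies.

C(10,8) = 10!/(8! x (10-8)!).

Final answer: C(10,8) = 45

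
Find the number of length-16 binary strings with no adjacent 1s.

A valid string ends in 0 (append to any length-(n-1) valid string) or in 01 (append to any length-(n-2) valid string), so a(n) = a(n-1) + a(n-2) with a(1)=2, a(2)=3.
Iterating the recurrence: a(1)=2, a(2)=3, a(3)=5, a(4)=8, a(5)=13, a(6)=21, a(7)=34, a(8)=55, a(9)=89, a(10)=144, a(11)=233, a(12)=377, a(13)=610, a(14)=987, a(15)=1597, a(16)=2584.

Final answer: 2584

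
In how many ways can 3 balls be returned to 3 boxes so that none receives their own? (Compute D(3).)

Use the recurrence D(n) = (n-1)(D(n-1) + D(n-2)) with D(0)=1, D(1)=0.
D(2) = 1 x (0 + 1) = 1
D(3) = 2 x (D(2) + D(1)) = 2 x (1 + 0)

Final answer: D(3) = 2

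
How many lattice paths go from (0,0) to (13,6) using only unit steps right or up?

Each path has 13 right steps and 6 up steps in some order (19 steps total).
Choose which 6 of the 19 steps are up: C(19,6).

Final answer: C(19,6) = 27132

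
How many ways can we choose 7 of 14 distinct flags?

C(14,7) = 14!/(7! x 7!).

Final answer: \binom{14}{7} = 3432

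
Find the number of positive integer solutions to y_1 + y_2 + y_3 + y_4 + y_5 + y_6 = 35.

Substitute y'_i = y_i - 1 (so y'_i >= 0). Then sum y'_i = 35 - 6 = 29.
Stars and bars: C(29+6-1, 6-1) = C(34,5).

Final answer: C(34,5) = 278256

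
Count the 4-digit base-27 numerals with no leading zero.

These are the integers in [27^3, 27^4), so the count is 27^4 - 27^3 = 26 x 27^3.

Final answer: 511758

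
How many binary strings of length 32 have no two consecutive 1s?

Let a(n) count valid strings. If the last bit is 0 the prefix is any valid string of length n-1; if it is 1 the string must end in 01 with a valid prefix of length n-2. So a(n) = a(n-1) + a(n-2), a(1)=2, a(2)=3.
Computing successive values: a(1)=2, a(2)=3, a(3)=5, a(4)=8, a(5)=13, a(6)=21, a(7)=34, a(8)=55, a(9)=89, a(10)=144, a(11)=233, a(12)=377, a(13)=610, a(14)=987, a(15)=1597, a(16)=2584, a(17)=4181, a(18)=6765, a(19)=10946, a(20)=17711, a(21)=28657, a(22)=46368, a(23)=75025, a(24)=121393, a(25)=196418, a(26)=317811, a(27)=514229, a(28)=832040, a(29)=1346269, a(30)=2178309, a(31)=3524578, a(32)=5702887.

Final answer: 5702887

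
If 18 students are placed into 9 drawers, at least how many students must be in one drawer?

By the pigeonhole principle: ceiling(18/9).

Final answer: 2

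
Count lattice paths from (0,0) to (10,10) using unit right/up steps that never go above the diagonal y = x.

Total monotonic paths to (10,10): C(20,10) = 184756.
Reflecting each bad path at its first crossing gives a bijection with paths to (9,11): C(20,11) = 167960.
Valid Dyck paths: 184756 - 167960.
(Check: C(20,10) - C(20,11) = C(20,10)/11, the Catalan number C_{10}.)

Final answer: C_{10} = 16796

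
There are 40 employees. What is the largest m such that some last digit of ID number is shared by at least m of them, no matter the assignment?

There are 10 possible values for last digit of ID number. With 40 employees and 10 categories, by pigeonhole: ceiling(40/10).

Final answer: 4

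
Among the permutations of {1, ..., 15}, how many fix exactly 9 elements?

Choose which 9 elements are fixed: C(15,9) = 5005.
Derange the remaining 6 using D(j) = (j-1)(D(j-1) + D(j-2)), D(0)=1, D(1)=0: D(2)=1, D(3)=2, D(4)=9, D(5)=44, D(6)=265.
Total: 5005 x 265.

Final answer: C(15,9) D(6) = 1326325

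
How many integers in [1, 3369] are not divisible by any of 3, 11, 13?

|div by 3|=1123, |div by 11|=306, |div by 13|=259.
|div by 3&11|=102, |div by 3&13|=86, |div by 11&13|=23, |div by all|=7.
By inclusion-exclusion, divisible by at least one: 1123+306+259-102-86-23+7 = 1484.
Not divisible by any: 3369 - 1484.

Final answer: 1885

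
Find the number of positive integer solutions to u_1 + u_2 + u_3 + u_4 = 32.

Substitute u'_i = u_i - 1 (so u'_i >= 0). Then sum u'_i = 32 - 4 = 28.
Stars and bars: C(28+4-1, 4-1) = C(31,3).

Final answer: C(31,3) = 4495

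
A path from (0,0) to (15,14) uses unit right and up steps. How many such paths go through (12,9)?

Paths (0,0)->(12,9): C(21,9) = 293930.
Paths (12,9)->(15,14): C(8,5) = 56.
By multiplication principle: 293930 x 56.

Final answer: 16460080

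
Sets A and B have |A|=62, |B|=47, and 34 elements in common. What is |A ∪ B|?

|A union B| = |A| + |B| - |A intersect B| = 62 + 47 - 34.

Final answer: 75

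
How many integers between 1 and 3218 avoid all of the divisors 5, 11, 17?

|div by 5|=643, |div by 11|=292, |div by 17|=189.
|div by 5&11|=58, |div by 5&17|=37, |div by 11&17|=17, |div by all|=3.
By inclusion-exclusion, divisible by at least one: 643+292+189-58-37-17+3 = 1015.
Not divisible by any: 3218 - 1015.

Final answer: 2203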